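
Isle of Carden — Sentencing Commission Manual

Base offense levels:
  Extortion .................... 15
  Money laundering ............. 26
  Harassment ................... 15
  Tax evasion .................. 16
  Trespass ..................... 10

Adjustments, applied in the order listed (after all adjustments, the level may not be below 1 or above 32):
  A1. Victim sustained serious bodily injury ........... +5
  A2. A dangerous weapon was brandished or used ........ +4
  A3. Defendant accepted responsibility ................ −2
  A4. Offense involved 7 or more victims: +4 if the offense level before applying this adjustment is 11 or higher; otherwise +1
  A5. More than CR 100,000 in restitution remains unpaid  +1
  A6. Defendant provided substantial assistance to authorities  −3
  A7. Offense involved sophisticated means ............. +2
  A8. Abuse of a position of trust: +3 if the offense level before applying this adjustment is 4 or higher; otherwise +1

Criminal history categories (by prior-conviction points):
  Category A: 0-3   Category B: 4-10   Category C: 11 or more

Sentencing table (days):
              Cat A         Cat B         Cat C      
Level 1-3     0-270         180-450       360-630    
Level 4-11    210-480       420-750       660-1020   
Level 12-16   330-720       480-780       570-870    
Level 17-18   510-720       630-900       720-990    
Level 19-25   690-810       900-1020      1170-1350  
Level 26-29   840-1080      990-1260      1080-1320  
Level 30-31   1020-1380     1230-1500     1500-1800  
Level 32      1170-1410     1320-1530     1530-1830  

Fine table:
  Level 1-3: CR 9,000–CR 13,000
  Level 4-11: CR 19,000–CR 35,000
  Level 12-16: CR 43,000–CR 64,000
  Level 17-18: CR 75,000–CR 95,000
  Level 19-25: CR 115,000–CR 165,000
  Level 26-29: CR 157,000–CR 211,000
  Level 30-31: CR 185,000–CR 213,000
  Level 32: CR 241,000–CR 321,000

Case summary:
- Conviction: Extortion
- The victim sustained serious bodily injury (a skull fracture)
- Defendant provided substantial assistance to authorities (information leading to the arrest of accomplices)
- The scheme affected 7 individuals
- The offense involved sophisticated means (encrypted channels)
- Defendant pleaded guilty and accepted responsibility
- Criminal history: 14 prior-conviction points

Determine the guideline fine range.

Base offense level for extortion: 15.
A1 applies: 15 + 5 = 20.
A2 does not apply.
A3 applies: 20 − 2 = 18.
A4 applies (level before this adjustment is 18 ≥ 11, so +4): 18 + 4 = 22.
A6 applies: 22 − 3 = 19.
A7 applies: 19 + 2 = 21.
Final offense level: 21.
Level 21 falls in the 19-25 band.
Fine table: Level 19-25 → CR 115,000–CR 165,000.

CR 115,000–CR 165,000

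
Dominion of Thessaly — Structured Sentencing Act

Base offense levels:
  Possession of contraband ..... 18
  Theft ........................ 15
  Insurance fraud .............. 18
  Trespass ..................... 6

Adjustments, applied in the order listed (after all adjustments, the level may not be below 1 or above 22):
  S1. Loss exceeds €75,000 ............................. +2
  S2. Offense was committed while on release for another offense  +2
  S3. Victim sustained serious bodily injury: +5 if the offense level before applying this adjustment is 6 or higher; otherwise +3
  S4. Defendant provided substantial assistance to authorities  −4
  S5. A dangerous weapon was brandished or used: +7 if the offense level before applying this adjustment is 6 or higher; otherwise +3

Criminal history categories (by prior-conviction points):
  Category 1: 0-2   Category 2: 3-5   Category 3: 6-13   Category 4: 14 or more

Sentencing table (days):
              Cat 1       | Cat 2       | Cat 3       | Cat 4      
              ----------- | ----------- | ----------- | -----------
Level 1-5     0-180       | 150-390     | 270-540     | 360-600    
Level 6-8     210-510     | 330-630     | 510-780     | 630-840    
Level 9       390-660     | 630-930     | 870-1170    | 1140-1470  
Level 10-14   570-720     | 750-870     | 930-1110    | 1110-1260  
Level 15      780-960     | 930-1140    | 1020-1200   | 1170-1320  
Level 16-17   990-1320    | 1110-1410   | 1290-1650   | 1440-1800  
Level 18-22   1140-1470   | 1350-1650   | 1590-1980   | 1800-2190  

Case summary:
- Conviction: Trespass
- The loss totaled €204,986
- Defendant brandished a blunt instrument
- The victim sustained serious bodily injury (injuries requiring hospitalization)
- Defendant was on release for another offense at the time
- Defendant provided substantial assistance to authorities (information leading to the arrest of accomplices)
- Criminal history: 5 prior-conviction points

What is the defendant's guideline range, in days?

Base offense level for trespass: 6.
S1 applies: 6 + 2 = 8.
S2 applies: 8 + 2 = 10.
S3 applies (level before this adjustment is 10 ≥ 6, so +5): 10 + 5 = 15.
S4 applies: 15 − 4 = 11.
S5 applies (level before this adjustment is 11 ≥ 6, so +7): 11 + 7 = 18.
Final offense level: 18.
Criminal history: 5 prior points → Category 2 (3-5).
Level 18 falls in the 18-22 band.
Grid: Level 18-22 × Category 2 = 1350-1650 days.

1350-1650 days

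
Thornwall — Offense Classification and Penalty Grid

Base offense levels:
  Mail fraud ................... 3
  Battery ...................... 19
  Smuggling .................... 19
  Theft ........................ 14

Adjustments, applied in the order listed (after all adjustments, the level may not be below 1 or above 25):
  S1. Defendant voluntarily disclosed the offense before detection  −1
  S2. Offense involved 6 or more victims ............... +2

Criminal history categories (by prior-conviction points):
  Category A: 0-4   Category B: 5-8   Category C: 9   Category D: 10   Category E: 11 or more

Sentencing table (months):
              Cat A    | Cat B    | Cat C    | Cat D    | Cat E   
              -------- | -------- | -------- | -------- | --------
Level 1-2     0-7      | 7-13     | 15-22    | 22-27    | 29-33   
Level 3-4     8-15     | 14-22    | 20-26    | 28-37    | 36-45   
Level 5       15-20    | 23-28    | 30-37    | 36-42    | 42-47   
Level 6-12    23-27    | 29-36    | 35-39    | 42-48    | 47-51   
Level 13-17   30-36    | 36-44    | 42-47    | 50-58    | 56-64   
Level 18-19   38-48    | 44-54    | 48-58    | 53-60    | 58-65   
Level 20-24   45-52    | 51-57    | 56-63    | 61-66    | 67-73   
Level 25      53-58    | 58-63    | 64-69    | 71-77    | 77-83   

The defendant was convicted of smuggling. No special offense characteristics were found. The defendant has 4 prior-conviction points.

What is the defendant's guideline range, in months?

Base offense level for smuggling: 19.
Final offense level: 19.
Criminal history: 4 prior points → Category A (0-4).
Level 19 falls in the 18-19 band.
Grid: Level 18-19 × Category A = 38-48 months.

38-48 months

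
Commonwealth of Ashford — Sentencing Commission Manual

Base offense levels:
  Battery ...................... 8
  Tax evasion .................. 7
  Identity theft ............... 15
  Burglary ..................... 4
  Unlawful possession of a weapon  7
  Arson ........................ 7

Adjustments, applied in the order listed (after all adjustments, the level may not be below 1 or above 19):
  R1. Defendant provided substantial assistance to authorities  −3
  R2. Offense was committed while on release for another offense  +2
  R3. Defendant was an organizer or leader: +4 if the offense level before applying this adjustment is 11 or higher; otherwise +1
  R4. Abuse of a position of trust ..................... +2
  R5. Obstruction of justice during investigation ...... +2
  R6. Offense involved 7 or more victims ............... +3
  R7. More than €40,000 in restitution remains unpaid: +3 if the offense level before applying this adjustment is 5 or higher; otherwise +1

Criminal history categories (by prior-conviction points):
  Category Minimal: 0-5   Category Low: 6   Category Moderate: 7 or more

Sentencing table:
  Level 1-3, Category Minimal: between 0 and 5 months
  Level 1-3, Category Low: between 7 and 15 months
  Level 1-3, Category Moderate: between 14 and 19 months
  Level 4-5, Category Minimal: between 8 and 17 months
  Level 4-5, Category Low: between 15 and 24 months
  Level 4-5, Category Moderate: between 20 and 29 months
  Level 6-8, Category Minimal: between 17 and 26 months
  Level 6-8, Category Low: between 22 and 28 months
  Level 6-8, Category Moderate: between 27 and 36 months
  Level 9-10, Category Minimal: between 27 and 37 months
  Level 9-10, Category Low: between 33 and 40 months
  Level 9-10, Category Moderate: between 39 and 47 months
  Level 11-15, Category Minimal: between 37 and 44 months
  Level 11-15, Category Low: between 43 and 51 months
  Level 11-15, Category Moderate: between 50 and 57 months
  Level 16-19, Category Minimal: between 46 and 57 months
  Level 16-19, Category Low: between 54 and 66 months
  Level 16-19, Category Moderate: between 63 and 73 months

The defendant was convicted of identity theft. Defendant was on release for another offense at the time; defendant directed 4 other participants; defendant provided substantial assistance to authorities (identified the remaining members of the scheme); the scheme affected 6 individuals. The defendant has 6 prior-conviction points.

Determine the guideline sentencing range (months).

Base offense level for identity theft: 15.
R1 applies: 15 − 3 = 12.
R2 applies: 12 + 2 = 14.
R3 applies (level before this adjustment is 14 ≥ 11, so +4): 14 + 4 = 18.
R4 does not apply.
R6 does not apply.
R7 does not apply.
Final offense level: 18.
Criminal history: 6 prior points → Category Low (6).
Level 18 falls in the 16-19 band.
Grid: Level 16-19 × Category Low = 54-66 months.

54-66 months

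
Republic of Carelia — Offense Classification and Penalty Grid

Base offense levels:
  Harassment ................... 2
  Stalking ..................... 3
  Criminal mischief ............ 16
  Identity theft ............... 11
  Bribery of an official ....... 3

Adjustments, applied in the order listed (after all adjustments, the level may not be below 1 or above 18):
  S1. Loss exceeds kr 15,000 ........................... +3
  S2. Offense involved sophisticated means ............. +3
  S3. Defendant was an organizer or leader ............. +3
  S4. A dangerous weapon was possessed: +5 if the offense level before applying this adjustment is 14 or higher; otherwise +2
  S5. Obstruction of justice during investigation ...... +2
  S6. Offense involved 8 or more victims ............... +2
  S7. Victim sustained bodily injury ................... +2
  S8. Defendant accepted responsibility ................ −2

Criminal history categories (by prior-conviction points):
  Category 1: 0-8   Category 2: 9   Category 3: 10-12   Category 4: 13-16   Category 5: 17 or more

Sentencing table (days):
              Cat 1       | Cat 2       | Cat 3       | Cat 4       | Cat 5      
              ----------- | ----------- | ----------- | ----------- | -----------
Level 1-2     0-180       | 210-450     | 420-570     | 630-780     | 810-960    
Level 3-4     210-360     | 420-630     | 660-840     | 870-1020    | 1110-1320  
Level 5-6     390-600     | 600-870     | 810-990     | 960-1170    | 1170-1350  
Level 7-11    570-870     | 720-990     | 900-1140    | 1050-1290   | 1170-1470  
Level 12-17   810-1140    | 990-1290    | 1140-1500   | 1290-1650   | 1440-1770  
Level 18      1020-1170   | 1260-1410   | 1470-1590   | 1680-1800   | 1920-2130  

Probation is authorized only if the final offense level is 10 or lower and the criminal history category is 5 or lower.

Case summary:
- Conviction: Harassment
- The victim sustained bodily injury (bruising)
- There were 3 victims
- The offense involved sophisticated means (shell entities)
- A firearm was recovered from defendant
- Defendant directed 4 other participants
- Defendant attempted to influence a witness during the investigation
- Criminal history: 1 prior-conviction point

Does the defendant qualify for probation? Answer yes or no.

No

Base offense level for harassment: 2.
S2 applies: 2 + 3 = 5.
S3 applies: 5 + 3 = 8.
S4 applies (level before this adjustment is 8 < 14, so +2): 8 + 2 = 10.
S5 applies: 10 + 2 = 12.
S7 applies: 12 + 2 = 14.
Final offense level: 14.
Criminal history: 1 prior point → Category 1 (0-8).
Level 14 falls in the 12-17 band.
Grid: Level 12-17 × Category 1 = 810-1140 days.
Probation check: level 14 > 10 and category 1 ≤ 5 → not eligible.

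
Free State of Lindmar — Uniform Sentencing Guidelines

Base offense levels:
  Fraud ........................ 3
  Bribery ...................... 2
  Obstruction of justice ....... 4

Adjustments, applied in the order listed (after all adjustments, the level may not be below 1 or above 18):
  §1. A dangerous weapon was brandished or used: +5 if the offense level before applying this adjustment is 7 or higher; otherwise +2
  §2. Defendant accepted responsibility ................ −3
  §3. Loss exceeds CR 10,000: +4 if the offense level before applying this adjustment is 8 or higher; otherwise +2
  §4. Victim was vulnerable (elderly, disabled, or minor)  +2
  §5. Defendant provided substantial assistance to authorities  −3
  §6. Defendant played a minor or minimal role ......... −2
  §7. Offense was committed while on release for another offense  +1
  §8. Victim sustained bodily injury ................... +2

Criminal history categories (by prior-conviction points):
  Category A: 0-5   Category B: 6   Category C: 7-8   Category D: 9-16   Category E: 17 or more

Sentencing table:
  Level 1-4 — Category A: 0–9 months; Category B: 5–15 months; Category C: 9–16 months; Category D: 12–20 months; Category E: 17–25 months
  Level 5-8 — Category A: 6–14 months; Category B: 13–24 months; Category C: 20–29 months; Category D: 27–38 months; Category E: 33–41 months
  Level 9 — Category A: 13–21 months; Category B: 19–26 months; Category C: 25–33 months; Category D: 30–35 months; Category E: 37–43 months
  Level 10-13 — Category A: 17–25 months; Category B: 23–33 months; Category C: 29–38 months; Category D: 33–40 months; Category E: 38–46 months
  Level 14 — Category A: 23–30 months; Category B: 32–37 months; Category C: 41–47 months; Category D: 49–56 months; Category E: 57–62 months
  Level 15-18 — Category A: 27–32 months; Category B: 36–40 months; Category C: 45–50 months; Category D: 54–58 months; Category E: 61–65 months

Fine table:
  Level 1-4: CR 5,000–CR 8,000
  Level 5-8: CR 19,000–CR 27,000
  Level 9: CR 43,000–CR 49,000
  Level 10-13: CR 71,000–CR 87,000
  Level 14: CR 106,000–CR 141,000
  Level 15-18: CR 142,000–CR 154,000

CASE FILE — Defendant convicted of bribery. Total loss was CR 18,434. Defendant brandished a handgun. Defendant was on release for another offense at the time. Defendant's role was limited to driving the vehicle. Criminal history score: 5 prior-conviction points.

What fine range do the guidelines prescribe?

CR 19,000–CR 27,000

Base offense level for bribery: 2.
§1 applies (level before this adjustment is 2 < 7, so +2): 2 + 2 = 4.
§3 applies (level before this adjustment is 4 < 8, so +2): 4 + 2 = 6.
§5 does not apply.
§6 applies: 6 − 2 = 4.
§7 applies: 4 + 1 = 5.
Final offense level: 5.
Level 5 falls in the 5-8 band.
Fine table: Level 5-8 → CR 19,000–CR 27,000.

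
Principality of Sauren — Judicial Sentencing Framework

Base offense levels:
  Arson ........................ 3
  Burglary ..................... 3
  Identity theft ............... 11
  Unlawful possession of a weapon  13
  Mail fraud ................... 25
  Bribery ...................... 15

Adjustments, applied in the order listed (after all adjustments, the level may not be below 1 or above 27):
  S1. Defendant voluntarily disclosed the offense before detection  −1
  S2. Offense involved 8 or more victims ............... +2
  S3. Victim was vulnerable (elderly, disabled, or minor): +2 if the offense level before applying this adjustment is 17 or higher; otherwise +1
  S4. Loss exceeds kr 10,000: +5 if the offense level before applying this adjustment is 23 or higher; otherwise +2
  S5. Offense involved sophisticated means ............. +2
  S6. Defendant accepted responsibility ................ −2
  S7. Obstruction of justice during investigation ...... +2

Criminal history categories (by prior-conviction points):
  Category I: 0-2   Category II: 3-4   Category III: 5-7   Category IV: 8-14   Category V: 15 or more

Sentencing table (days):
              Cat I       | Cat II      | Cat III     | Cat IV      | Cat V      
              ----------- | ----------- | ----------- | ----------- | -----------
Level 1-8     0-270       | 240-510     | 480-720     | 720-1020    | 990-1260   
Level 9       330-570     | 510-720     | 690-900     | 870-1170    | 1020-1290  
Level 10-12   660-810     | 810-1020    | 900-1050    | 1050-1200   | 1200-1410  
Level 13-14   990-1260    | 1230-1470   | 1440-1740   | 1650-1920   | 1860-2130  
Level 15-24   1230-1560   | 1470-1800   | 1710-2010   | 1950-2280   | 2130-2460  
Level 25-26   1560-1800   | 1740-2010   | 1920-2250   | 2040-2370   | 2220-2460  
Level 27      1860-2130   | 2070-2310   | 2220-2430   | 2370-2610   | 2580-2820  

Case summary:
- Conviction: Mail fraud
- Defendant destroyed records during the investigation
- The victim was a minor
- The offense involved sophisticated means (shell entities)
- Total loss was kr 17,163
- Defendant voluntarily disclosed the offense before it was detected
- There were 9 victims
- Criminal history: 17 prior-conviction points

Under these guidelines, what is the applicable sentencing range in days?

Base offense level for mail fraud: 25.
S1 applies: 25 − 1 = 24.
S2 applies: 24 + 2 = 26.
S3 applies (level before this adjustment is 26 ≥ 17, so +2): 26 + 2 = 28.
S4 applies (level before this adjustment is 28 ≥ 23, so +5): 28 + 5 = 33.
S5 applies: 33 + 2 = 35.
S7 applies: 35 + 2 = 37.
Level 37 exceeds the maximum of 27; capped at 27.
Final offense level: 27.
Criminal history: 17 prior points → Category V (15+).
Level 27 falls in the 27 band.
Grid: Level 27 × Category V = 2580-2820 days.

2580-2820 days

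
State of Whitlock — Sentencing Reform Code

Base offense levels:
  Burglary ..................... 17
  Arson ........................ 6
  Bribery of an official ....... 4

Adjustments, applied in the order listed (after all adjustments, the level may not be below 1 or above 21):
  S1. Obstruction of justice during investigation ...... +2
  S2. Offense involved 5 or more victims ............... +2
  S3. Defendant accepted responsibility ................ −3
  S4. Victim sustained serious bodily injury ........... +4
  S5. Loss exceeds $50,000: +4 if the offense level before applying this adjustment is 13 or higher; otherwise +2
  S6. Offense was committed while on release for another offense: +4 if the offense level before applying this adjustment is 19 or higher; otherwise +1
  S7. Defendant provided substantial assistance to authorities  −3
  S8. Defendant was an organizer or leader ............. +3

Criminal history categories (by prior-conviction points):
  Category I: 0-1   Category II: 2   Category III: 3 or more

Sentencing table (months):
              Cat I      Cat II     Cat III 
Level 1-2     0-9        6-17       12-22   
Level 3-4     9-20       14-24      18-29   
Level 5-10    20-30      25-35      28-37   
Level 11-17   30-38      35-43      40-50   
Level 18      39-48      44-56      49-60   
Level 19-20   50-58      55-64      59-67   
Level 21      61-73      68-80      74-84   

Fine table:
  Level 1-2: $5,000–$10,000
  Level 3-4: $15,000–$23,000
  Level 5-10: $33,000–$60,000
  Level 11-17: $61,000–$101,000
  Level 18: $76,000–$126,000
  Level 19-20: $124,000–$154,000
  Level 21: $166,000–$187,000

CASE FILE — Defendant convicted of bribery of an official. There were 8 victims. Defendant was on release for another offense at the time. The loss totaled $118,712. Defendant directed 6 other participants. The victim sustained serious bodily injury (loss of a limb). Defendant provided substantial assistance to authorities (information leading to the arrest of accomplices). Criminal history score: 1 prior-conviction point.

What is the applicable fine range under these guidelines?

$61,000–$101,000

Base offense level for bribery of an official: 4.
S2 applies: 4 + 2 = 6.
S3 does not apply.
S4 applies: 6 + 4 = 10.
S5 applies (level before this adjustment is 10 < 13, so +2): 10 + 2 = 12.
S6 applies (level before this adjustment is 12 < 19, so +1): 12 + 1 = 13.
S7 applies: 13 − 3 = 10.
S8 applies: 10 + 3 = 13.
Final offense level: 13.
Level 13 falls in the 11-17 band.
Fine table: Level 11-17 → $61,000–$101,000.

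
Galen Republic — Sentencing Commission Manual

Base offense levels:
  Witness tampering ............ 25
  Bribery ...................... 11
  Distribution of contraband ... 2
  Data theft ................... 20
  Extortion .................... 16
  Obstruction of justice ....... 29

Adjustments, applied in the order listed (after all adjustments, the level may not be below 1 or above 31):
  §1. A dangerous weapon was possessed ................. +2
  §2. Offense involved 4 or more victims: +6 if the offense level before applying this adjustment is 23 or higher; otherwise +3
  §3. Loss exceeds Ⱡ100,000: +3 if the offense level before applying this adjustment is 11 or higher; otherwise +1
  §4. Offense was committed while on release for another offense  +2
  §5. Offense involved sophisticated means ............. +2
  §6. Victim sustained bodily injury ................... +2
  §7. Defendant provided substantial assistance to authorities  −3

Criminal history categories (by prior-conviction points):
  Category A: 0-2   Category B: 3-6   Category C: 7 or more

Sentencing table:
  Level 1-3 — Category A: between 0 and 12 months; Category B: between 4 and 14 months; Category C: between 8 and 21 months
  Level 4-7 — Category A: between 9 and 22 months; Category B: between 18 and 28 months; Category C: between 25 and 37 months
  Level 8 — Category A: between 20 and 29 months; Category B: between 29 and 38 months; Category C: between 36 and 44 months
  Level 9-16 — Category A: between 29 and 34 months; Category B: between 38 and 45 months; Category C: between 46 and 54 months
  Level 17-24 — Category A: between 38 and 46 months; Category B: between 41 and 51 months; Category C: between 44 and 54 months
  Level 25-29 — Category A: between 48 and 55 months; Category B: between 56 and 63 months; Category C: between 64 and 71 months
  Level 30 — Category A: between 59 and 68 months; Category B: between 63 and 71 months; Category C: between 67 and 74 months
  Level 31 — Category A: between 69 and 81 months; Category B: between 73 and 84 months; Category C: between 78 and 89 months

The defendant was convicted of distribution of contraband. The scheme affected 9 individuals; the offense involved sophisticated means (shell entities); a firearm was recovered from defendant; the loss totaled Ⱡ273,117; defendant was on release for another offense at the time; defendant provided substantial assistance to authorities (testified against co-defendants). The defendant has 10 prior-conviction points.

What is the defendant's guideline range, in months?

Base offense level for distribution of contraband: 2.
§1 applies: 2 + 2 = 4.
§2 applies (level before this adjustment is 4 < 23, so +3): 4 + 3 = 7.
§3 applies (level before this adjustment is 7 < 11, so +1): 7 + 1 = 8.
§4 applies: 8 + 2 = 10.
§5 applies: 10 + 2 = 12.
§7 applies: 12 − 3 = 9.
Final offense level: 9.
Criminal history: 10 prior points → Category C (7+).
Level 9 falls in the 9-16 band.
Grid: Level 9-16 × Category C = 46-54 months.

46-54 months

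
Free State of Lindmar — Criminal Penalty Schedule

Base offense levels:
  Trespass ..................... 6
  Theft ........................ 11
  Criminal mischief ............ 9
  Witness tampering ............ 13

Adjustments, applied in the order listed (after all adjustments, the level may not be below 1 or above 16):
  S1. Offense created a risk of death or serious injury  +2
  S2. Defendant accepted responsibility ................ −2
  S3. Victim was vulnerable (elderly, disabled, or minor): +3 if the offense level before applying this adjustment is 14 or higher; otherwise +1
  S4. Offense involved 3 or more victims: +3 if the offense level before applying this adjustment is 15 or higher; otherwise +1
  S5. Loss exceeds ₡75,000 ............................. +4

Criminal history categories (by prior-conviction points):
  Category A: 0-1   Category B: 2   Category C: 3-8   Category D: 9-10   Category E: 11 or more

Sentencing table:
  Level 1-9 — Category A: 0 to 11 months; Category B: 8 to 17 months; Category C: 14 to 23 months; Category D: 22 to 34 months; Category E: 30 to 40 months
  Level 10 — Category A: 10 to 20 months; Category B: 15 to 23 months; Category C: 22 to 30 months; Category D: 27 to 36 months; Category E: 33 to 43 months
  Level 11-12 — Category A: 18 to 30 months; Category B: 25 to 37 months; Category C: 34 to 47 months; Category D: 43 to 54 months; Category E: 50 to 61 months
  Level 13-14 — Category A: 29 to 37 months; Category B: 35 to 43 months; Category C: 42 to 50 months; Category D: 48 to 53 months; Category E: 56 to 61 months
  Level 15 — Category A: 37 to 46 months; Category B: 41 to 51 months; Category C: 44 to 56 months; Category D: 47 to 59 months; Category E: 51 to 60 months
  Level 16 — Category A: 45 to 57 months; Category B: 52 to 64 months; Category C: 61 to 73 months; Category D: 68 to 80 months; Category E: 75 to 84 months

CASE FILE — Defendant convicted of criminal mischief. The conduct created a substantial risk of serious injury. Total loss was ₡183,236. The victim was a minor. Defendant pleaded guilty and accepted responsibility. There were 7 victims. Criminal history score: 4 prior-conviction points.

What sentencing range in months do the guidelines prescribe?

44-56 months

Base offense level for criminal mischief: 9.
S1 applies: 9 + 2 = 11.
S2 applies: 11 − 2 = 9.
S3 applies (level before this adjustment is 9 < 14, so +1): 9 + 1 = 10.
S4 applies (level before this adjustment is 10 < 15, so +1): 10 + 1 = 11.
S5 applies: 11 + 4 = 15.
Final offense level: 15.
Criminal history: 4 prior points → Category C (3-8).
Level 15 falls in the 15 band.
Grid: Level 15 × Category C = 44-56 months.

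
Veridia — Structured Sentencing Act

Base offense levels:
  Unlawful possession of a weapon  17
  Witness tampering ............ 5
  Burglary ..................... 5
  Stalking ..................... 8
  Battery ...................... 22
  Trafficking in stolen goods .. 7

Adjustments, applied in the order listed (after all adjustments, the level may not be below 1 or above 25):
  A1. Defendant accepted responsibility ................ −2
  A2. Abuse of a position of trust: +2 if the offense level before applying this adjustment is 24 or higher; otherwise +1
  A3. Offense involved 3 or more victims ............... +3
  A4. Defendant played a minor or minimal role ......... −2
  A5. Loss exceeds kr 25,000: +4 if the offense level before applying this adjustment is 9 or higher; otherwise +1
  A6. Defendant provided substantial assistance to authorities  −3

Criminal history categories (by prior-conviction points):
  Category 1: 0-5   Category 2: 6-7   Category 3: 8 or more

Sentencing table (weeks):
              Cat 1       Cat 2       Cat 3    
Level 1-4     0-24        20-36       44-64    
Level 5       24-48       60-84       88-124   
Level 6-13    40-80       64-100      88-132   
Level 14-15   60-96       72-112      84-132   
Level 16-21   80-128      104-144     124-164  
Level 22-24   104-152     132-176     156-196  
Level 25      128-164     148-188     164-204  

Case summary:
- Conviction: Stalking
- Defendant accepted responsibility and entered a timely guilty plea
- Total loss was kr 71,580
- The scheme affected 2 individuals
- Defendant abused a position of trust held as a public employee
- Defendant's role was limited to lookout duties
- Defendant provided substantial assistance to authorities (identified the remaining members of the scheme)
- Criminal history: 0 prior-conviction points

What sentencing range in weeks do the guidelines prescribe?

0-24 weeks

Base offense level for stalking: 8.
A1 applies: 8 − 2 = 6.
A2 applies (level before this adjustment is 6 < 24, so +1): 6 + 1 = 7.
A3 does not apply.
A4 applies: 7 − 2 = 5.
A5 applies (level before this adjustment is 5 < 9, so +1): 5 + 1 = 6.
A6 applies: 6 − 3 = 3.
Final offense level: 3.
Criminal history: 0 prior points → Category 1 (0-5).
Level 3 falls in the 1-4 band.
Grid: Level 1-4 × Category 1 = 0-24 weeks.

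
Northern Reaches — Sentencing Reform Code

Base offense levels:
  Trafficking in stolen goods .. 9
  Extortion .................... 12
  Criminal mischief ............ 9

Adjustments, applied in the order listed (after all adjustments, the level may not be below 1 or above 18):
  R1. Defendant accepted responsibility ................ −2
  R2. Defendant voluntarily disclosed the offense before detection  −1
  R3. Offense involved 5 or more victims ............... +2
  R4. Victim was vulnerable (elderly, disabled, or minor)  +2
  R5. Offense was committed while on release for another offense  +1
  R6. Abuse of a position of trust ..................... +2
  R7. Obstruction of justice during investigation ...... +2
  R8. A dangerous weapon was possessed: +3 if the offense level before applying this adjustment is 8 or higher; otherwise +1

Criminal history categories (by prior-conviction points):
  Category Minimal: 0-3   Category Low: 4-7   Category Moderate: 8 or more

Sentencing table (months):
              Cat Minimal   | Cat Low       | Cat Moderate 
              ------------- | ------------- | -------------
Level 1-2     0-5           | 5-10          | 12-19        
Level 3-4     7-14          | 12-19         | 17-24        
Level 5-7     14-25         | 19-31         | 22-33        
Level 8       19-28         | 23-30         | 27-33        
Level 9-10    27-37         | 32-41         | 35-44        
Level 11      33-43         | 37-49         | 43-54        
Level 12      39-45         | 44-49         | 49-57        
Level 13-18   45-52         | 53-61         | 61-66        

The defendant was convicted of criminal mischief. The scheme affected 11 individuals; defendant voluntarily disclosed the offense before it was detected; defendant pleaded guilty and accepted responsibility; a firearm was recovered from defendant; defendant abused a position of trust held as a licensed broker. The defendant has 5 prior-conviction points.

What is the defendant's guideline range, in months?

Base offense level for criminal mischief: 9.
R1 applies: 9 − 2 = 7.
R2 applies: 7 − 1 = 6.
R3 applies: 6 + 2 = 8.
R4 does not apply.
R5 does not apply.
R6 applies: 8 + 2 = 10.
R7 does not apply.
R8 applies (level before this adjustment is 10 ≥ 8, so +3): 10 + 3 = 13.
Final offense level: 13.
Criminal history: 5 prior points → Category Low (4-7).
Level 13 falls in the 13-18 band.
Grid: Level 13-18 × Category Low = 53-61 months.

53-61 months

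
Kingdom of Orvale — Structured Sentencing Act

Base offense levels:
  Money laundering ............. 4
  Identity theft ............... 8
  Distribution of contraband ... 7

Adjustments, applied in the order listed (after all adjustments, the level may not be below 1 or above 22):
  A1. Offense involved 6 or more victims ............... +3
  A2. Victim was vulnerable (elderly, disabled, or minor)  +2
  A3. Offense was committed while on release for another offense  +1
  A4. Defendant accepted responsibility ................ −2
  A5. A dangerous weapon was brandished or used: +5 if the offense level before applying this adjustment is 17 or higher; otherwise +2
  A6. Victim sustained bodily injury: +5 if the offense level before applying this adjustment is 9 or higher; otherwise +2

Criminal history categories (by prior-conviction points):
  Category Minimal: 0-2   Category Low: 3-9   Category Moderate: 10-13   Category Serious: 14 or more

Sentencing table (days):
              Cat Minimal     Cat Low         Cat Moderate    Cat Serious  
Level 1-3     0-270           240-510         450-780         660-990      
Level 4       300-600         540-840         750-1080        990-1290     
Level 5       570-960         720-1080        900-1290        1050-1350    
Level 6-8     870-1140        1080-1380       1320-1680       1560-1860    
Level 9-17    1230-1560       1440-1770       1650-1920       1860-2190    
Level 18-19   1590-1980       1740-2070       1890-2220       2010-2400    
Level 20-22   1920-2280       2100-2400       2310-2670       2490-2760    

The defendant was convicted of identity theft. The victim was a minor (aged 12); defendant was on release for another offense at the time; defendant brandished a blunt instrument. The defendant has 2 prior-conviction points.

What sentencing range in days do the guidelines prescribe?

Base offense level for identity theft: 8.
A1 does not apply.
A2 applies: 8 + 2 = 10.
A3 applies: 10 + 1 = 11.
A5 applies (level before this adjustment is 11 < 17, so +2): 11 + 2 = 13.
Final offense level: 13.
Criminal history: 2 prior points → Category Minimal (0-2).
Level 13 falls in the 9-17 band.
Grid: Level 9-17 × Category Minimal = 1230-1560 days.

1230-1560 days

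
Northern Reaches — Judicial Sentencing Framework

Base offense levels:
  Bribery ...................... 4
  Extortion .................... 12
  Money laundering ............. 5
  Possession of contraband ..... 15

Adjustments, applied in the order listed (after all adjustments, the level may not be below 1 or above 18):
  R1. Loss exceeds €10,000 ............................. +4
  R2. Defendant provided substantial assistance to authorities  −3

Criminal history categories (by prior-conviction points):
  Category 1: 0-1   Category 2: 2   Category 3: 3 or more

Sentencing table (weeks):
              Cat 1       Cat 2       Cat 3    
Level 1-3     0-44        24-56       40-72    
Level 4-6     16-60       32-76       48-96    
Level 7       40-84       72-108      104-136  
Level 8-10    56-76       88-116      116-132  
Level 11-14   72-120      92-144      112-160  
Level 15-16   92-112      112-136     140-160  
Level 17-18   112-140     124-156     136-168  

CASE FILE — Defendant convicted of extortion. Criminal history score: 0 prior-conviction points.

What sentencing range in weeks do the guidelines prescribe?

72-120 weeks

Base offense level for extortion: 12.
Final offense level: 12.
Criminal history: 0 prior points → Category 1 (0-1).
Level 12 falls in the 11-14 band.
Grid: Level 11-14 × Category 1 = 72-120 weeks.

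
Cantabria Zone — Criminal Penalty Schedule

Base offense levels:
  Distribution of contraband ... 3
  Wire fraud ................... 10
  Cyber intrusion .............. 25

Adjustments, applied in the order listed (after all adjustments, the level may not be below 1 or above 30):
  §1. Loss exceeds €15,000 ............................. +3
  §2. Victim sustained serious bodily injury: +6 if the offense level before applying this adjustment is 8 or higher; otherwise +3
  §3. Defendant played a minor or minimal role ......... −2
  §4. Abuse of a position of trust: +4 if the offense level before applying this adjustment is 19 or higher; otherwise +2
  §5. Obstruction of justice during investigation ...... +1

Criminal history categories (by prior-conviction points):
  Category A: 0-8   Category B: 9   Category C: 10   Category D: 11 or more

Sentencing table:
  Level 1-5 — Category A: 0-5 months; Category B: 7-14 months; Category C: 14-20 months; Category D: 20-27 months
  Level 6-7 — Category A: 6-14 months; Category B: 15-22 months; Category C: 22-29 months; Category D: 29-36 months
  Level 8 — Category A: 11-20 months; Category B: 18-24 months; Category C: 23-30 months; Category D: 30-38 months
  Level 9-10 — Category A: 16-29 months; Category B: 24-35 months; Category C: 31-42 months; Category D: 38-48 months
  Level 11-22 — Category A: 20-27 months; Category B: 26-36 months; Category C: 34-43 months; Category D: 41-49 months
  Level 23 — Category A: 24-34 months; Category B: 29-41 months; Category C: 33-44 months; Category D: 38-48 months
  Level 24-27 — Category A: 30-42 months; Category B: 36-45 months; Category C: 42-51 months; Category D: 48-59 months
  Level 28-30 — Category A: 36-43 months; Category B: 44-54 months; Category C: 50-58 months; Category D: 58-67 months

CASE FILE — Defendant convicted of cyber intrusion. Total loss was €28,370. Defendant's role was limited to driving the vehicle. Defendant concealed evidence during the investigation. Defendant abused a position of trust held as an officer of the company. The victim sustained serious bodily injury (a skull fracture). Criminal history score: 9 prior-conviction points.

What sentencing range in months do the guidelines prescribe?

Base offense level for cyber intrusion: 25.
§1 applies: 25 + 3 = 28.
§2 applies (level before this adjustment is 28 ≥ 8, so +6): 28 + 6 = 34.
§3 applies: 34 − 2 = 32.
§4 applies (level before this adjustment is 32 ≥ 19, so +4): 32 + 4 = 36.
§5 applies: 36 + 1 = 37.
Level 37 exceeds the maximum of 30; capped at 30.
Final offense level: 30.
Criminal history: 9 prior points → Category B (9).
Level 30 falls in the 28-30 band.
Grid: Level 28-30 × Category B = 44-54 months.

44-54 months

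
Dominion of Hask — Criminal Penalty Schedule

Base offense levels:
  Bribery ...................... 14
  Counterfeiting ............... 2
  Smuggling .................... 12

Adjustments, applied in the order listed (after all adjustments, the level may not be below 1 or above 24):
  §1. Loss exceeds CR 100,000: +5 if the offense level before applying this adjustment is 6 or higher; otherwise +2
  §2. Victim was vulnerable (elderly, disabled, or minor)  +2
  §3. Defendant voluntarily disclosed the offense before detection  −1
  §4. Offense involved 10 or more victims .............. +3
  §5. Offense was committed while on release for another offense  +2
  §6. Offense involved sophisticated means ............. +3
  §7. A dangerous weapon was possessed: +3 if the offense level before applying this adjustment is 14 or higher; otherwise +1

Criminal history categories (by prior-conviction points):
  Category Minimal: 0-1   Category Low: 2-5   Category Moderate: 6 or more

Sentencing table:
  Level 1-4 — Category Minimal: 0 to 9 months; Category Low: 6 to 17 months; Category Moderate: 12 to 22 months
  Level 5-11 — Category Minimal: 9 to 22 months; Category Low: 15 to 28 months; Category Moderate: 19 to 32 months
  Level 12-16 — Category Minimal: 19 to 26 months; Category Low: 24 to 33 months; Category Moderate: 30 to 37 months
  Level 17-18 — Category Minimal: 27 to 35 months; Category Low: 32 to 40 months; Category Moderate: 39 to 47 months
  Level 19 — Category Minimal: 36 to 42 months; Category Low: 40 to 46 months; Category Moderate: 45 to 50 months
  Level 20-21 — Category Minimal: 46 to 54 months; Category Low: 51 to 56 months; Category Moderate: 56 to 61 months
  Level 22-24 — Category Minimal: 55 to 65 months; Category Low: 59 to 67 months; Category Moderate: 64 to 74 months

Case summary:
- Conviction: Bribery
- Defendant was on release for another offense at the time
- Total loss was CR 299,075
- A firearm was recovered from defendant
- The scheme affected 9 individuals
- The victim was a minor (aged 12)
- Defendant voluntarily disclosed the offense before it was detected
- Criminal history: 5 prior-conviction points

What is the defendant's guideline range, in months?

Base offense level for bribery: 14.
§1 applies (level before this adjustment is 14 ≥ 6, so +5): 14 + 5 = 19.
§2 applies: 19 + 2 = 21.
§3 applies: 21 − 1 = 20.
§4 does not apply.
§5 applies: 20 + 2 = 22.
§7 applies (level before this adjustment is 22 ≥ 14, so +3): 22 + 3 = 25.
Level 25 exceeds the maximum of 24; capped at 24.
Final offense level: 24.
Criminal history: 5 prior points → Category Low (2-5).
Level 24 falls in the 22-24 band.
Grid: Level 22-24 × Category Low = 59-67 months.

59-67 months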